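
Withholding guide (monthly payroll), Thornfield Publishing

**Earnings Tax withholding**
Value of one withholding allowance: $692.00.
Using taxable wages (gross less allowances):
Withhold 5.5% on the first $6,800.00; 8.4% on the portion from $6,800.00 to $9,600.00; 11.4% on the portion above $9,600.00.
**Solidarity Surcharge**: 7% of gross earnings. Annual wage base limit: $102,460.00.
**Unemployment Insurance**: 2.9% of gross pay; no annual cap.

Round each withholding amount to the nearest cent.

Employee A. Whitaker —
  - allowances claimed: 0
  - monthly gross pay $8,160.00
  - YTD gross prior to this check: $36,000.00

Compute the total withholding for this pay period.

$1,296.08

Earnings Tax: taxable = $8,160.00
  $374.00 + 8.4% × ($8,160.00 − $6,800.00) = $374.00 + 8.4% × $1,360.00 = $488.24
Solidarity Surcharge: 7% × $8,160.00 = $571.20
Unemployment Insurance: 2.9% × $8,160.00 = $236.64
Total: $488.24 + $571.20 + $236.64 = $1,296.08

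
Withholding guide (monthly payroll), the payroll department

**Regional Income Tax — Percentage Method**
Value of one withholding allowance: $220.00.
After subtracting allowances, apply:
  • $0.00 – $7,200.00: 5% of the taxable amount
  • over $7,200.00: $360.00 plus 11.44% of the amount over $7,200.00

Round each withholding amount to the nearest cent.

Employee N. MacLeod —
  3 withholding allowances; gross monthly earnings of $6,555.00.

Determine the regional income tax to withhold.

$294.75

Regional Income Tax: taxable = $6,555.00 − 3×$220.00 = $5,895.00
  5% × $5,895.00 = $294.75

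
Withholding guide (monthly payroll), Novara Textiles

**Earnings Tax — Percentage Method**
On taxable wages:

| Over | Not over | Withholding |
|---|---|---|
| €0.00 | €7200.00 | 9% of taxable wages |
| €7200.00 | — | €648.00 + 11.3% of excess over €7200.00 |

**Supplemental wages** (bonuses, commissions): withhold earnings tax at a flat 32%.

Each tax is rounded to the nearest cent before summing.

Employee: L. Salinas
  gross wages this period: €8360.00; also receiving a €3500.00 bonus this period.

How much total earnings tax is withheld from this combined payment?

Earnings Tax: taxable = €8360.00
  €648.00 + 11.3% × (€8360.00 − €7200.00) = €648.00 + 11.3% × €1160.00 = €779.08
Supplemental (32% flat on bonus): 32% × €3500.00 = €1120.00
Total earnings tax: €779.08 + €1120.00 = €1899.08

€1899.08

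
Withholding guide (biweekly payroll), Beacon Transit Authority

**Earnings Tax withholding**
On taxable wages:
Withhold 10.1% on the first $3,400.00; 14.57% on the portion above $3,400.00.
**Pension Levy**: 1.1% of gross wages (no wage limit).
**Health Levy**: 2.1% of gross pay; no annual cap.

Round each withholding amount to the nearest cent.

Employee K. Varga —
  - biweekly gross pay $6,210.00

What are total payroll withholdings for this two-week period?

$951.54

Earnings Tax: taxable = $6,210.00
  $343.40 + 14.57% × ($6,210.00 − $3,400.00) = $343.40 + 14.57% × $2,810.00 = $752.82
Pension Levy: 1.1% × $6,210.00 = $68.31
Health Levy: 2.1% × $6,210.00 = $130.41
Total: $752.82 + $68.31 + $130.41 = $951.54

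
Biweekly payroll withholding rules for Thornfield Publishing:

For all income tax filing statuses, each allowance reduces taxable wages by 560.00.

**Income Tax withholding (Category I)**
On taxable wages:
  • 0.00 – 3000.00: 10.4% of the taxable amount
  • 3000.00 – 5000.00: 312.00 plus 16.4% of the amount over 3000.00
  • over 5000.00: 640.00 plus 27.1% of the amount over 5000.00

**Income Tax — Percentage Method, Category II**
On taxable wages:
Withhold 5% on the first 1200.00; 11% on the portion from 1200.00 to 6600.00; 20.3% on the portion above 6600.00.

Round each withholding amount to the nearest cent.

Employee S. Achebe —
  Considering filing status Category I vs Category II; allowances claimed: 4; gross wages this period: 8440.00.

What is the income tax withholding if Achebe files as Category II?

610.00

Income Tax (Category II): taxable = 8440.00 − 4×560.00 = 6200.00
  60.00 + 11% × (6200.00 − 1200.00) = 60.00 + 11% × 5000.00 = 610.00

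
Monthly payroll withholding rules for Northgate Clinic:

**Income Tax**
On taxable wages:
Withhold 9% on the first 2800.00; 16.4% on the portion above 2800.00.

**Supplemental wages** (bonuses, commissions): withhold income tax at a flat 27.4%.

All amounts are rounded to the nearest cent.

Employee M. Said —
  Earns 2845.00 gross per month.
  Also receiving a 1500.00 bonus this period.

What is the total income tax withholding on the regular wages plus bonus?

Income Tax: taxable = 2845.00
  252.00 + 16.4% × (2845.00 − 2800.00) = 252.00 + 16.4% × 45.00 = 259.38
Supplemental (27.4% flat on bonus): 27.4% × 1500.00 = 411.00
Total income tax: 259.38 + 411.00 = 670.38

670.38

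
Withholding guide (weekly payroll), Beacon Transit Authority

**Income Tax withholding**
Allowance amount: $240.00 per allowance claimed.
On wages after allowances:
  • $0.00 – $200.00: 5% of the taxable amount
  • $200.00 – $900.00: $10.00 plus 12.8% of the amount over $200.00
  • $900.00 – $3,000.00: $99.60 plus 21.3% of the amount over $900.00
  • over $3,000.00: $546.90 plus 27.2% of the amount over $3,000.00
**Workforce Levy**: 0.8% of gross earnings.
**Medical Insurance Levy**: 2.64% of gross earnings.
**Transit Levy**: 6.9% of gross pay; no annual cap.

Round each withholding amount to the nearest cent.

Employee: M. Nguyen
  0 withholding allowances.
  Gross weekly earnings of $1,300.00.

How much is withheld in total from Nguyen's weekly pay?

$319.22

Income Tax: taxable = $1,300.00
  $99.60 + 21.3% × ($1,300.00 − $900.00) = $99.60 + 21.3% × $400.00 = $184.80
Workforce Levy: 0.8% × $1,300.00 = $10.40
Medical Insurance Levy: 2.64% × $1,300.00 = $34.32
Transit Levy: 6.9% × $1,300.00 = $89.70
Total: $184.80 + $10.40 + $34.32 + $89.70 = $319.22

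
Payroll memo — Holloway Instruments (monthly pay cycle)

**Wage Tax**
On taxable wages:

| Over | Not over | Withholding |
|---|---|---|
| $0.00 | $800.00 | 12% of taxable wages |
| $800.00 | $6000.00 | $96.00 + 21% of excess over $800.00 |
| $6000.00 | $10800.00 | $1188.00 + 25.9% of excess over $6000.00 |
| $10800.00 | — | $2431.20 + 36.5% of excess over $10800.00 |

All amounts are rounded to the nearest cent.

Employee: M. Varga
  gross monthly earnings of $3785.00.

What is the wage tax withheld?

Wage Tax: taxable = $3785.00
  $96.00 + 21% × ($3785.00 − $800.00) = $96.00 + 21% × $2985.00 = $722.85

$722.85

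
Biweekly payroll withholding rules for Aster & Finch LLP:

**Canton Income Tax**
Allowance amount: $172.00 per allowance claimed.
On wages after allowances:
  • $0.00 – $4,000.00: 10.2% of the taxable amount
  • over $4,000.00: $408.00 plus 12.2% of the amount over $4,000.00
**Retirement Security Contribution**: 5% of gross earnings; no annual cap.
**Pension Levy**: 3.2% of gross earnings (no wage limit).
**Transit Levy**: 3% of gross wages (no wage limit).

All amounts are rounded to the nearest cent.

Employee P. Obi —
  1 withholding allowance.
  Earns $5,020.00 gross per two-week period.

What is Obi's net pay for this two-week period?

Canton Income Tax: taxable = $5,020.00 − 1×$172.00 = $4,848.00
  $408.00 + 12.2% × ($4,848.00 − $4,000.00) = $408.00 + 12.2% × $848.00 = $511.46
Retirement Security Contribution: 5% × $5,020.00 = $251.00
Pension Levy: 3.2% × $5,020.00 = $160.64
Transit Levy: 3% × $5,020.00 = $150.60
Total withheld: $511.46 + $251.00 + $160.64 + $150.60 = $1,073.70
Net pay: $5,020.00 − $1,073.70 = $3,946.30

$3,946.30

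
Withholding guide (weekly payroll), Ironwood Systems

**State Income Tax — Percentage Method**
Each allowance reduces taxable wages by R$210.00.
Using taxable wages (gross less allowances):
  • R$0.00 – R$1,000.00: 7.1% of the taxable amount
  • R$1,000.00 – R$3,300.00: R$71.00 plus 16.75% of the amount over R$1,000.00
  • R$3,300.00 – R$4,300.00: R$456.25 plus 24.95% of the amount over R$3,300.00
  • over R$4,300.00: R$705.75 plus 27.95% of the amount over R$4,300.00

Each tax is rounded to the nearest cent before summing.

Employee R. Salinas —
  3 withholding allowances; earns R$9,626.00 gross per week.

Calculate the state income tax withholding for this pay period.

R$2,018.28

State Income Tax: taxable = R$9,626.00 − 3×R$210.00 = R$8,996.00
  R$705.75 + 27.95% × (R$8,996.00 − R$4,300.00) = R$705.75 + 27.95% × R$4,696.00 = R$2,018.28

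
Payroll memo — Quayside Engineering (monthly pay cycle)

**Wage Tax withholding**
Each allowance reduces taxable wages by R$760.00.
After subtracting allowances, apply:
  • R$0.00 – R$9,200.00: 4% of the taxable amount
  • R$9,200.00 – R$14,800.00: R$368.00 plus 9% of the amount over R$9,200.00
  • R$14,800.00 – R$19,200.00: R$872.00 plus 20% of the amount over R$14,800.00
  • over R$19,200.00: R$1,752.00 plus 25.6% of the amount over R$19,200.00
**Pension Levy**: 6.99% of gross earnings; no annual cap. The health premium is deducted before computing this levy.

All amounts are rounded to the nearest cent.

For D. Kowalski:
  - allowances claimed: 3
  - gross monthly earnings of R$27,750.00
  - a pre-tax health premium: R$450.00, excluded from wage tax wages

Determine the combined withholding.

Wage Tax: taxable = R$27,750.00 − R$450.00 − 3×R$760.00 = R$25,020.00
  R$1,752.00 + 25.6% × (R$25,020.00 − R$19,200.00) = R$1,752.00 + 25.6% × R$5,820.00 = R$3,241.92
Pension Levy: 6.99% × R$27,300.00 = R$1,908.27
Total: R$3,241.92 + R$1,908.27 = R$5,150.19

R$5,150.19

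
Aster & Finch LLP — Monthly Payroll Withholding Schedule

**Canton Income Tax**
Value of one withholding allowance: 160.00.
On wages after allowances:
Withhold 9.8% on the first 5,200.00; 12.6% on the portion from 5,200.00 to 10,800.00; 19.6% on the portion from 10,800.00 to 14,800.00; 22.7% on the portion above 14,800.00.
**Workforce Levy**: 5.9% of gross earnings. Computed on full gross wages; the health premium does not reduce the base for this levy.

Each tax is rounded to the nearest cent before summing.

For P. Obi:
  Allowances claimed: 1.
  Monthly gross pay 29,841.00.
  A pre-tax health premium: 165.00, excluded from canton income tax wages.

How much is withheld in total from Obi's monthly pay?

Canton Income Tax: taxable = 29,841.00 − 165.00 − 1×160.00 = 29,516.00
  1,999.20 + 22.7% × (29,516.00 − 14,800.00) = 1,999.20 + 22.7% × 14,716.00 = 5,339.73
Workforce Levy: 5.9% × 29,841.00 = 1,760.62
Total: 5,339.73 + 1,760.62 = 7,100.35

7,100.35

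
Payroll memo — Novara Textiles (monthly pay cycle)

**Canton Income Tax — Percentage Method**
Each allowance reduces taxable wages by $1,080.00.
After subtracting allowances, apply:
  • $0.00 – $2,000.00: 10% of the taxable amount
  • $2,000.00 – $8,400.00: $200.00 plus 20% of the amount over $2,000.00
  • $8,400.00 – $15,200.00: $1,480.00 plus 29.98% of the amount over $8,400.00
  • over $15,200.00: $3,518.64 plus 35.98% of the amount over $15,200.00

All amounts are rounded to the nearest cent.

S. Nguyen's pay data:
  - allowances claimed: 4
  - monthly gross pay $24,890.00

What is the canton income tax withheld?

Canton Income Tax: taxable = $24,890.00 − 4×$1,080.00 = $20,570.00
  $3,518.64 + 35.98% × ($20,570.00 − $15,200.00) = $3,518.64 + 35.98% × $5,370.00 = $5,450.77

$5,450.77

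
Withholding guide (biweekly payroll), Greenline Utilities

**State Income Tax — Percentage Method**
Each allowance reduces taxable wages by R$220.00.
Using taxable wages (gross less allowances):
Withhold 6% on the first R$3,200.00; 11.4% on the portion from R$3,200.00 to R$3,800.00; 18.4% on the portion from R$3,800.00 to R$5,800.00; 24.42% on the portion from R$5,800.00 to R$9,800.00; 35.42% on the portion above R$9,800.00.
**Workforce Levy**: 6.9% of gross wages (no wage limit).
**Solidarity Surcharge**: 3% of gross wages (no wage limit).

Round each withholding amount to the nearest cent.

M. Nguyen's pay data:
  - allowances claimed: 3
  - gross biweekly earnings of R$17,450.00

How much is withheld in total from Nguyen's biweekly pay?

R$5,808.61

State Income Tax: taxable = R$17,450.00 − 3×R$220.00 = R$16,790.00
  R$1,605.20 + 35.42% × (R$16,790.00 − R$9,800.00) = R$1,605.20 + 35.42% × R$6,990.00 = R$4,081.06
Workforce Levy: 6.9% × R$17,450.00 = R$1,204.05
Solidarity Surcharge: 3% × R$17,450.00 = R$523.50
Total: R$4,081.06 + R$1,204.05 + R$523.50 = R$5,808.61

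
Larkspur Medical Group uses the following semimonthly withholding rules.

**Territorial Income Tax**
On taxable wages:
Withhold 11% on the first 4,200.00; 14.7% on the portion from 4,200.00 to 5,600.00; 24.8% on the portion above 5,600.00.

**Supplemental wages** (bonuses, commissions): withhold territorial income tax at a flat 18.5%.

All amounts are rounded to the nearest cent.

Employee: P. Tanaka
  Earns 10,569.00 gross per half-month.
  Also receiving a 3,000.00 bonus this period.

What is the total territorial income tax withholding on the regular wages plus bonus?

2,455.11

Territorial Income Tax: taxable = 10,569.00
  667.80 + 24.8% × (10,569.00 − 5,600.00) = 667.80 + 24.8% × 4,969.00 = 1,900.11
Supplemental (18.5% flat on bonus): 18.5% × 3,000.00 = 555.00
Total territorial income tax: 1,900.11 + 555.00 = 2,455.11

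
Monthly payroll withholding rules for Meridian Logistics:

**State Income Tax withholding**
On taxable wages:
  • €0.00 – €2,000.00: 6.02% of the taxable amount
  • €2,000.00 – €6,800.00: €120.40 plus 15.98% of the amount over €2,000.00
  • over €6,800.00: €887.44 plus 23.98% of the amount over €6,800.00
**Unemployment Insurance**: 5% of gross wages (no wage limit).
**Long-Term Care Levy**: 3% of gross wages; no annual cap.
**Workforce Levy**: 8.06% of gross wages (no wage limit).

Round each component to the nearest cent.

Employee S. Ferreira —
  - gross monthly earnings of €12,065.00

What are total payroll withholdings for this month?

State Income Tax: taxable = €12,065.00
  €887.44 + 23.98% × (€12,065.00 − €6,800.00) = €887.44 + 23.98% × €5,265.00 = €2,149.99
Unemployment Insurance: 5% × €12,065.00 = €603.25
Long-Term Care Levy: 3% × €12,065.00 = €361.95
Workforce Levy: 8.06% × €12,065.00 = €972.44
Total: €2,149.99 + €603.25 + €361.95 + €972.44 = €4,087.63

€4,087.63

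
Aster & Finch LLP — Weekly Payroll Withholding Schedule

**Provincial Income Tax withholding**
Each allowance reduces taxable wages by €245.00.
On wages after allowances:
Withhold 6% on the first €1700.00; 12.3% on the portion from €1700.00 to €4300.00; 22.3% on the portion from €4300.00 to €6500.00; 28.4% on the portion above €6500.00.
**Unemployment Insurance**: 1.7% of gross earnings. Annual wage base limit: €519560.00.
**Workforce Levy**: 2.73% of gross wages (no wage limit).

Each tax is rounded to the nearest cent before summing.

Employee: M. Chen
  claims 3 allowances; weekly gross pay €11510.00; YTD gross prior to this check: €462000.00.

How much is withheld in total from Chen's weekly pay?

€2636.39

Provincial Income Tax: taxable = €11510.00 − 3×€245.00 = €10775.00
  €912.40 + 28.4% × (€10775.00 − €6500.00) = €912.40 + 28.4% × €4275.00 = €2126.50
Unemployment Insurance: 1.7% × €11510.00 = €195.67
Workforce Levy: 2.73% × €11510.00 = €314.22
Total: €2126.50 + €195.67 + €314.22 = €2636.39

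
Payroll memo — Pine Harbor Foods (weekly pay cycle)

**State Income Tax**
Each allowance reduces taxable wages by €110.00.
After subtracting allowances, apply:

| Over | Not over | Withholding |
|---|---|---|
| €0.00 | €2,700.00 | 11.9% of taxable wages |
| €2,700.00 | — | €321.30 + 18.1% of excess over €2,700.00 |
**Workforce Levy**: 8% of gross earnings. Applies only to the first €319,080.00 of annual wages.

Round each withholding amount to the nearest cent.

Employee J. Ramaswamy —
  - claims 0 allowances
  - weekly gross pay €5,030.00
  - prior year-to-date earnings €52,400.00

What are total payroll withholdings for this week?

State Income Tax: taxable = €5,030.00
  €321.30 + 18.1% × (€5,030.00 − €2,700.00) = €321.30 + 18.1% × €2,330.00 = €743.03
Workforce Levy: 8% × €5,030.00 = €402.40
Total: €743.03 + €402.40 = €1,145.43

€1,145.43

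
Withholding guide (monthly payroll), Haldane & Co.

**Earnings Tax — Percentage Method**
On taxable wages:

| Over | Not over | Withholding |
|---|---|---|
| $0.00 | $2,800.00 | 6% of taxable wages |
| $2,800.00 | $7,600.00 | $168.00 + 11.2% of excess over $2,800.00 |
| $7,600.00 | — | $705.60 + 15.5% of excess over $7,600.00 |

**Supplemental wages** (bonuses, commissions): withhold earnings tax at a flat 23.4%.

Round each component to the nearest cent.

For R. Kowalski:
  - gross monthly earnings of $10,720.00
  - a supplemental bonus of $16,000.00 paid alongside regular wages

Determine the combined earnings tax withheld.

$4,933.20

Earnings Tax: taxable = $10,720.00
  $705.60 + 15.5% × ($10,720.00 − $7,600.00) = $705.60 + 15.5% × $3,120.00 = $1,189.20
Supplemental (23.4% flat on bonus): 23.4% × $16,000.00 = $3,744.00
Total earnings tax: $1,189.20 + $3,744.00 = $4,933.20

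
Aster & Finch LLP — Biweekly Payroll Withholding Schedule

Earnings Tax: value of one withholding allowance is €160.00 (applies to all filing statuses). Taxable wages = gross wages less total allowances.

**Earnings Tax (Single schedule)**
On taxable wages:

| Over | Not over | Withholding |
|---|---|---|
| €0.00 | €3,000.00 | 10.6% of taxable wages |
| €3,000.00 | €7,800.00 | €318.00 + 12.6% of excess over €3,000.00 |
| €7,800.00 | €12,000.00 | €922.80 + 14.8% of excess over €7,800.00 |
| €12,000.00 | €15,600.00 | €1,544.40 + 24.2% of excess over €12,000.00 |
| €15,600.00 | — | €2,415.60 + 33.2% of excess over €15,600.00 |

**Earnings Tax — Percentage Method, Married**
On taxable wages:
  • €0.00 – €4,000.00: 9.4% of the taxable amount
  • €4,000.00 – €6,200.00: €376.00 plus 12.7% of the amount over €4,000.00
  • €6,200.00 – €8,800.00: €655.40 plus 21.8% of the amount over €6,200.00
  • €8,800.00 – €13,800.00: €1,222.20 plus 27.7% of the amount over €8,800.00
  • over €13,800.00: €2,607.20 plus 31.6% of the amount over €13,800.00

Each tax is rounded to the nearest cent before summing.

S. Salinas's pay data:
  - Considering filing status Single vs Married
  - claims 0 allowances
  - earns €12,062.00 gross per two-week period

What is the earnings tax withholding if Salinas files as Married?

€2,125.77

Earnings Tax (Married): taxable = €12,062.00
  €1,222.20 + 27.7% × (€12,062.00 − €8,800.00) = €1,222.20 + 27.7% × €3,262.00 = €2,125.77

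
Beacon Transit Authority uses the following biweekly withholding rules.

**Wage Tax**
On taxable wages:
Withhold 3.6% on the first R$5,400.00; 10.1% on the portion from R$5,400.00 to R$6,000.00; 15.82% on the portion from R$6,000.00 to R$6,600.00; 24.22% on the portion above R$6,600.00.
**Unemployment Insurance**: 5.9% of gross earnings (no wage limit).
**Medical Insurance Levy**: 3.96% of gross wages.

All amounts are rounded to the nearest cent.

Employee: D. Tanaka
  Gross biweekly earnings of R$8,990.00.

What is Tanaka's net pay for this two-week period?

R$7,174.81

Wage Tax: taxable = R$8,990.00
  R$349.92 + 24.22% × (R$8,990.00 − R$6,600.00) = R$349.92 + 24.22% × R$2,390.00 = R$928.78
Unemployment Insurance: 5.9% × R$8,990.00 = R$530.41
Medical Insurance Levy: 3.96% × R$8,990.00 = R$356.00
Total withheld: R$928.78 + R$530.41 + R$356.00 = R$1,815.19
Net pay: R$8,990.00 − R$1,815.19 = R$7,174.81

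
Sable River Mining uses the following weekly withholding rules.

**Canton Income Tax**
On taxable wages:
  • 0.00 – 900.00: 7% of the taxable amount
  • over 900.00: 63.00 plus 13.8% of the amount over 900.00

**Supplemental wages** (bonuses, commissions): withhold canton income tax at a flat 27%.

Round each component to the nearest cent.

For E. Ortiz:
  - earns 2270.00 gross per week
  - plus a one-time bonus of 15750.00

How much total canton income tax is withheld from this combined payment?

4504.56

Canton Income Tax: taxable = 2270.00
  63.00 + 13.8% × (2270.00 − 900.00) = 63.00 + 13.8% × 1370.00 = 252.06
Supplemental (27% flat on bonus): 27% × 15750.00 = 4252.50
Total canton income tax: 252.06 + 4252.50 = 4504.56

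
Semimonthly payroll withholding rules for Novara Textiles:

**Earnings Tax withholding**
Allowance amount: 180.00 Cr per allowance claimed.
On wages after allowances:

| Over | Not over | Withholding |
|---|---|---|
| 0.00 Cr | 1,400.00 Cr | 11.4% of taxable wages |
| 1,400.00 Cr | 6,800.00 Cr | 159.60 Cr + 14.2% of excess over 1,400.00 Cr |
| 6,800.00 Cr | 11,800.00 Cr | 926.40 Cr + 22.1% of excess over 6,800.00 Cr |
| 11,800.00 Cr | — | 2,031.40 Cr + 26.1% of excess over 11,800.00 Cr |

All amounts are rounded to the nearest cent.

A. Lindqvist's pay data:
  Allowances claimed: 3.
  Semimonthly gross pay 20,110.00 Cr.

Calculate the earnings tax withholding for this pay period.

4,059.37 Cr

Earnings Tax: taxable = 20,110.00 Cr − 3×180.00 Cr = 19,570.00 Cr
  2,031.40 Cr + 26.1% × (19,570.00 Cr − 11,800.00 Cr) = 2,031.40 Cr + 26.1% × 7,770.00 Cr = 4,059.37 Cr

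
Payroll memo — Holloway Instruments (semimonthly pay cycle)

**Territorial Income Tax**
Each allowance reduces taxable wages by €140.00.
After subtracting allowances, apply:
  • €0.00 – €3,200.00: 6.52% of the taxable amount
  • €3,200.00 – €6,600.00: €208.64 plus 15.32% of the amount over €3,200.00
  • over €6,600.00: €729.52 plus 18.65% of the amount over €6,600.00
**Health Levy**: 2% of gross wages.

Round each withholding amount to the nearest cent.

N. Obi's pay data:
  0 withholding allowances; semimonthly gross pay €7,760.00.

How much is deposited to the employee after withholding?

€6,658.94

Territorial Income Tax: taxable = €7,760.00
  €729.52 + 18.65% × (€7,760.00 − €6,600.00) = €729.52 + 18.65% × €1,160.00 = €945.86
Health Levy: 2% × €7,760.00 = €155.20
Total withheld: €945.86 + €155.20 = €1,101.06
Net pay: €7,760.00 − €1,101.06 = €6,658.94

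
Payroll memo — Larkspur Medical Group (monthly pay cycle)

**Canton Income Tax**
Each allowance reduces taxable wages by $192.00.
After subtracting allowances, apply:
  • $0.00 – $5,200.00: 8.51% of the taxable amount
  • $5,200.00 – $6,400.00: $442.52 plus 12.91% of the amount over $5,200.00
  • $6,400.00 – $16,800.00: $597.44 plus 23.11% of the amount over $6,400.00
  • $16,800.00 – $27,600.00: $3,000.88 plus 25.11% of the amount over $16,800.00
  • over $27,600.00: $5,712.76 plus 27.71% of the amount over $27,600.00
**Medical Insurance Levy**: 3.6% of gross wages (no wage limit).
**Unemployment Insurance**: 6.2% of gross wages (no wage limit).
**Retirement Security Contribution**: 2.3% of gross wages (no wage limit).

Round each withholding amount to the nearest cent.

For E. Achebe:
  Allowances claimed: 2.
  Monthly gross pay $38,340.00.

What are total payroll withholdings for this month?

$13,221.55

Canton Income Tax: taxable = $38,340.00 − 2×$192.00 = $37,956.00
  $5,712.76 + 27.71% × ($37,956.00 − $27,600.00) = $5,712.76 + 27.71% × $10,356.00 = $8,582.41
Medical Insurance Levy: 3.6% × $38,340.00 = $1,380.24
Unemployment Insurance: 6.2% × $38,340.00 = $2,377.08
Retirement Security Contribution: 2.3% × $38,340.00 = $881.82
Total: $8,582.41 + $1,380.24 + $2,377.08 + $881.82 = $13,221.55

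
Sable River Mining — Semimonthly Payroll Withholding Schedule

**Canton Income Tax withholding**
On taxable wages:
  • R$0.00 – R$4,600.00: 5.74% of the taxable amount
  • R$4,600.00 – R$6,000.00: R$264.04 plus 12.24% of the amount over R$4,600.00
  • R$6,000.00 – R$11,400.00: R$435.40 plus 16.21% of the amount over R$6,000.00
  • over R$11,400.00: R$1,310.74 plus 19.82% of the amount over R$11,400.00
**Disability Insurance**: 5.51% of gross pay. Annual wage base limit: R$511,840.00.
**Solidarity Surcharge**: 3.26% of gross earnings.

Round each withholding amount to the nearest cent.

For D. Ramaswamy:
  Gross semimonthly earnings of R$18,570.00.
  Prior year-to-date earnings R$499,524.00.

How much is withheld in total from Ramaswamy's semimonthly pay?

Canton Income Tax: taxable = R$18,570.00
  R$1,310.74 + 19.82% × (R$18,570.00 − R$11,400.00) = R$1,310.74 + 19.82% × R$7,170.00 = R$2,731.83
Disability Insurance: cap R$511,840.00 − YTD R$499,524.00 = R$12,316.00 subject; 5.51% × R$12,316.00 = R$678.61
Solidarity Surcharge: 3.26% × R$18,570.00 = R$605.38
Total: R$2,731.83 + R$678.61 + R$605.38 = R$4,015.82

R$4,015.82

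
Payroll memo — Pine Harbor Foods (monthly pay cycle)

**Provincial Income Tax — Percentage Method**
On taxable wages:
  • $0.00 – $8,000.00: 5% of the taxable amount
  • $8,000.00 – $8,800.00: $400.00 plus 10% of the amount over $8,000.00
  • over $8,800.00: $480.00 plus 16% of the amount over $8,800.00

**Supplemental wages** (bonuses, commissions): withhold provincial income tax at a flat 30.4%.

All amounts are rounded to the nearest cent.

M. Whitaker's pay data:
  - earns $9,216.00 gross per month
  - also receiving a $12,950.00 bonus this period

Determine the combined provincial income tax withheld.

$4,483.36

Provincial Income Tax: taxable = $9,216.00
  $480.00 + 16% × ($9,216.00 − $8,800.00) = $480.00 + 16% × $416.00 = $546.56
Supplemental (30.4% flat on bonus): 30.4% × $12,950.00 = $3,936.80
Total provincial income tax: $546.56 + $3,936.80 = $4,483.36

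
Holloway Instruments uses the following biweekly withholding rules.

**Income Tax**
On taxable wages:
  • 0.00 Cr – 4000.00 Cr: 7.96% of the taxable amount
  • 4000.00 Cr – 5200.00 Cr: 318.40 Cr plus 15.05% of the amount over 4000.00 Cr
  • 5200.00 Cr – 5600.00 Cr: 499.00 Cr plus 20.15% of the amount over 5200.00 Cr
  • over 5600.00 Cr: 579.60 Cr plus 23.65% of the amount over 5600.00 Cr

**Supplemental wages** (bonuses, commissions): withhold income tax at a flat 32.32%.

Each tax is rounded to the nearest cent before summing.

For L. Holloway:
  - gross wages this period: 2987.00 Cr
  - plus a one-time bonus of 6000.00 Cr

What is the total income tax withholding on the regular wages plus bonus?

2176.97 Cr

Income Tax: taxable = 2987.00 Cr
  7.96% × 2987.00 Cr = 237.77 Cr
Supplemental (32.32% flat on bonus): 32.32% × 6000.00 Cr = 1939.20 Cr
Total income tax: 237.77 Cr + 1939.20 Cr = 2176.97 Cr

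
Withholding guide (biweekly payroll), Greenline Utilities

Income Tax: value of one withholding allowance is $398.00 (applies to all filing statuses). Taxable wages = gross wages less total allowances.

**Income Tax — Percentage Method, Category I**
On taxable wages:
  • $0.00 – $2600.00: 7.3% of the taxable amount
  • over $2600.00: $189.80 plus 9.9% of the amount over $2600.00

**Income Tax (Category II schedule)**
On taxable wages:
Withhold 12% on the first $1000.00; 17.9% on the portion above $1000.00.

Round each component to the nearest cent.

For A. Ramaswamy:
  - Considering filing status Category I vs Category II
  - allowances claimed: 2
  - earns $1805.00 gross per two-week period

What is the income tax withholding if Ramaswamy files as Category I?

Income Tax (Category I): taxable = $1805.00 − 2×$398.00 = $1009.00
  7.3% × $1009.00 = $73.66

$73.66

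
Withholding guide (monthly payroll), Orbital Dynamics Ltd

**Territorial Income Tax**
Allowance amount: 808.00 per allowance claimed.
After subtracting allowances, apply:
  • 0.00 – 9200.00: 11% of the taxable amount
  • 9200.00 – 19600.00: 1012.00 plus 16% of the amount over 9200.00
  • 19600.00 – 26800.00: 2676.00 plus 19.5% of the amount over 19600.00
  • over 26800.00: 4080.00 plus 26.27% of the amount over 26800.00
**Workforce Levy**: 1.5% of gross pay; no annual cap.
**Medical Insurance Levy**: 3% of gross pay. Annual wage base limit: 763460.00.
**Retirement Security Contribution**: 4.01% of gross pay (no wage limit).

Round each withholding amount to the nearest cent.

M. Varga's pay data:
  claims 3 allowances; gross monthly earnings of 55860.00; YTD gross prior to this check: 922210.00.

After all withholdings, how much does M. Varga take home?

41704.83

Territorial Income Tax: taxable = 55860.00 − 3×808.00 = 53436.00
  4080.00 + 26.27% × (53436.00 − 26800.00) = 4080.00 + 26.27% × 26636.00 = 11077.28
Workforce Levy: 1.5% × 55860.00 = 837.90
Medical Insurance Levy: YTD 922210.00 ≥ cap 763460.00 → 0.00
Retirement Security Contribution: 4.01% × 55860.00 = 2239.99
Total withheld: 11077.28 + 837.90 + 0.00 + 2239.99 = 14155.17
Net pay: 55860.00 − 14155.17 = 41704.83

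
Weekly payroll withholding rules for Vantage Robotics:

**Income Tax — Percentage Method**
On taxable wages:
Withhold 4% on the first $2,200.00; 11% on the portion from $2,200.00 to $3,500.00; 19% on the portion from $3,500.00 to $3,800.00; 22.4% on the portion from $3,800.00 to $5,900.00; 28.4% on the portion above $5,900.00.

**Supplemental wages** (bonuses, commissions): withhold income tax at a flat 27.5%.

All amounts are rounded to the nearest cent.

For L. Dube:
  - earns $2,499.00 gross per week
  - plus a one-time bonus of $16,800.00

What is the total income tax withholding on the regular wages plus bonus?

$4,740.89

Income Tax: taxable = $2,499.00
  $88.00 + 11% × ($2,499.00 − $2,200.00) = $88.00 + 11% × $299.00 = $120.89
Supplemental (27.5% flat on bonus): 27.5% × $16,800.00 = $4,620.00
Total income tax: $120.89 + $4,620.00 = $4,740.89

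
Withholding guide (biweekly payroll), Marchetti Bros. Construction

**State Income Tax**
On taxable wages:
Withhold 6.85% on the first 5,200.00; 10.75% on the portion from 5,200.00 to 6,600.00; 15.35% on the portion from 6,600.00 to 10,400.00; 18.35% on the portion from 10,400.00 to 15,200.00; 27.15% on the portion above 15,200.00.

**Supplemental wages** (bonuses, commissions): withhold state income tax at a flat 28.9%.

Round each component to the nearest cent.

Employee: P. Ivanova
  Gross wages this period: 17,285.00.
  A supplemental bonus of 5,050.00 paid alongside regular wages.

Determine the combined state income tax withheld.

State Income Tax: taxable = 17,285.00
  1,970.80 + 27.15% × (17,285.00 − 15,200.00) = 1,970.80 + 27.15% × 2,085.00 = 2,536.88
Supplemental (28.9% flat on bonus): 28.9% × 5,050.00 = 1,459.45
Total state income tax: 2,536.88 + 1,459.45 = 3,996.33

3,996.33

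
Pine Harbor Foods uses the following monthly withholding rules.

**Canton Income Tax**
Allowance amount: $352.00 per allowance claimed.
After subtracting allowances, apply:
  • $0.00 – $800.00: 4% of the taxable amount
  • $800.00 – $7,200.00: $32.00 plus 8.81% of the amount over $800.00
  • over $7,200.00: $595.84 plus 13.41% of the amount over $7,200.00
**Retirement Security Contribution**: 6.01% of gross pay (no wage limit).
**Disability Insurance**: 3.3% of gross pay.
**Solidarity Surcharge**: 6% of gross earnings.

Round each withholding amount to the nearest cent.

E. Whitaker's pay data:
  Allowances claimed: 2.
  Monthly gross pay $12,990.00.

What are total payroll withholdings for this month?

$3,266.64

Canton Income Tax: taxable = $12,990.00 − 2×$352.00 = $12,286.00
  $595.84 + 13.41% × ($12,286.00 − $7,200.00) = $595.84 + 13.41% × $5,086.00 = $1,277.87
Retirement Security Contribution: 6.01% × $12,990.00 = $780.70
Disability Insurance: 3.3% × $12,990.00 = $428.67
Solidarity Surcharge: 6% × $12,990.00 = $779.40
Total: $1,277.87 + $780.70 + $428.67 + $779.40 = $3,266.64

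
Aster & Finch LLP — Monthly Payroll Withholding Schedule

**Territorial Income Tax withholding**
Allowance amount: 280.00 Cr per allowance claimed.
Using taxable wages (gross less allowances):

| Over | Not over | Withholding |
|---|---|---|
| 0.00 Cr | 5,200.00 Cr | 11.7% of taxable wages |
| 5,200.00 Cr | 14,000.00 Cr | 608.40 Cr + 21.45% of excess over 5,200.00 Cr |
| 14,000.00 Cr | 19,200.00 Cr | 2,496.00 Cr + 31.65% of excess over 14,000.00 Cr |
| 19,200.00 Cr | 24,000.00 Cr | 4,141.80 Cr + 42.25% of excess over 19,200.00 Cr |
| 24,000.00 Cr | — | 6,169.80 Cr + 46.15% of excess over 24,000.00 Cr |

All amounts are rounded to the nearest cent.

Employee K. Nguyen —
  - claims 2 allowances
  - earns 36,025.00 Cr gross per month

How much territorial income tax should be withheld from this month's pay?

11,460.90 Cr

Territorial Income Tax: taxable = 36,025.00 Cr − 2×280.00 Cr = 35,465.00 Cr
  6,169.80 Cr + 46.15% × (35,465.00 Cr − 24,000.00 Cr) = 6,169.80 Cr + 46.15% × 11,465.00 Cr = 11,460.90 Cr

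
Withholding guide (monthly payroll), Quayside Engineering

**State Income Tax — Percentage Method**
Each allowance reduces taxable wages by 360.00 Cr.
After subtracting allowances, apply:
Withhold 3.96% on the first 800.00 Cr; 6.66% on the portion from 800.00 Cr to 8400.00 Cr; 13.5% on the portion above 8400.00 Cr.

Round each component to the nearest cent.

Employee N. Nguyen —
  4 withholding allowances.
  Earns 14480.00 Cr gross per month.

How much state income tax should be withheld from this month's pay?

1164.24 Cr

State Income Tax: taxable = 14480.00 Cr − 4×360.00 Cr = 13040.00 Cr
  537.84 Cr + 13.5% × (13040.00 Cr − 8400.00 Cr) = 537.84 Cr + 13.5% × 4640.00 Cr = 1164.24 Cr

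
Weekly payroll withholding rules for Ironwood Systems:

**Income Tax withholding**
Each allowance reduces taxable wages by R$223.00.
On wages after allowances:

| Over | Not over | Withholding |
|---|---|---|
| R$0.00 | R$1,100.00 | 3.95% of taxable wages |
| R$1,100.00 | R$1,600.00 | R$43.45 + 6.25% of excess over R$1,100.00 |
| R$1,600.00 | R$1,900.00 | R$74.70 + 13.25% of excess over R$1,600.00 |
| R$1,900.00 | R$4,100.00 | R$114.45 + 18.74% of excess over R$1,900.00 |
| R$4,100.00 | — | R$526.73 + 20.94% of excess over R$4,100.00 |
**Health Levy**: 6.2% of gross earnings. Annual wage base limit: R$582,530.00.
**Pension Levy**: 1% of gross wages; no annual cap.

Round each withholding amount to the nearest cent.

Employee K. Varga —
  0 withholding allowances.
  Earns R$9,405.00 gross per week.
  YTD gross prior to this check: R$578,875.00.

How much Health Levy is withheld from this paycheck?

Health Levy: cap R$582,530.00 − YTD R$578,875.00 = R$3,655.00 subject; 6.2% × R$3,655.00 = R$226.61

R$226.61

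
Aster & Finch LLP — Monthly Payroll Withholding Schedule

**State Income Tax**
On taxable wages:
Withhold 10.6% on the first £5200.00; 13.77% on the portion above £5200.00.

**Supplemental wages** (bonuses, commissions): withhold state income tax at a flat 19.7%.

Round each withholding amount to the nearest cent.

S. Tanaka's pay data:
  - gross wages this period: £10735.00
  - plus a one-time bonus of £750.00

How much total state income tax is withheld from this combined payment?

£1461.12

State Income Tax: taxable = £10735.00
  £551.20 + 13.77% × (£10735.00 − £5200.00) = £551.20 + 13.77% × £5535.00 = £1313.37
Supplemental (19.7% flat on bonus): 19.7% × £750.00 = £147.75
Total state income tax: £1313.37 + £147.75 = £1461.12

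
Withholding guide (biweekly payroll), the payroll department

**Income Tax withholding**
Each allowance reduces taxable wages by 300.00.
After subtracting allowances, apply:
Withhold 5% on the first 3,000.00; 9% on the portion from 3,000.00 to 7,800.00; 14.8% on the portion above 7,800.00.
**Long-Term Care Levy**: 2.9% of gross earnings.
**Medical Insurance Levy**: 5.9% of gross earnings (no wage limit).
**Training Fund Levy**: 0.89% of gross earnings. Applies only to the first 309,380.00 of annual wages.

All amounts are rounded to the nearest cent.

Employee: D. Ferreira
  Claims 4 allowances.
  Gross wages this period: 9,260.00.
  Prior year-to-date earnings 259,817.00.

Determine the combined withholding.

1,517.77

Income Tax: taxable = 9,260.00 − 4×300.00 = 8,060.00
  582.00 + 14.8% × (8,060.00 − 7,800.00) = 582.00 + 14.8% × 260.00 = 620.48
Long-Term Care Levy: 2.9% × 9,260.00 = 268.54
Medical Insurance Levy: 5.9% × 9,260.00 = 546.34
Training Fund Levy: 0.89% × 9,260.00 = 82.41
Total: 620.48 + 268.54 + 546.34 + 82.41 = 1,517.77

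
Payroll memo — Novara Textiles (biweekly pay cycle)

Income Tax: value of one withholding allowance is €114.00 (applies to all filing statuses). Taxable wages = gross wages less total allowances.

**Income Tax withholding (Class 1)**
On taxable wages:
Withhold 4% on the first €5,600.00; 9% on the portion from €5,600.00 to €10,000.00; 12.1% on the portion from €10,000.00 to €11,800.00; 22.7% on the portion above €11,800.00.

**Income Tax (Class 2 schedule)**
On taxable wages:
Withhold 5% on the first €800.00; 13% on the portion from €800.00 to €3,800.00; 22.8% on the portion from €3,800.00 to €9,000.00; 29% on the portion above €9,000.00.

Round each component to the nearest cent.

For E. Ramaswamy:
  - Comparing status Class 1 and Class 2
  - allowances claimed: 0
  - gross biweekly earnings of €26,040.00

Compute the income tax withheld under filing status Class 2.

€6,557.20

Income Tax (Class 2): taxable = €26,040.00
  €1,615.60 + 29% × (€26,040.00 − €9,000.00) = €1,615.60 + 29% × €17,040.00 = €6,557.20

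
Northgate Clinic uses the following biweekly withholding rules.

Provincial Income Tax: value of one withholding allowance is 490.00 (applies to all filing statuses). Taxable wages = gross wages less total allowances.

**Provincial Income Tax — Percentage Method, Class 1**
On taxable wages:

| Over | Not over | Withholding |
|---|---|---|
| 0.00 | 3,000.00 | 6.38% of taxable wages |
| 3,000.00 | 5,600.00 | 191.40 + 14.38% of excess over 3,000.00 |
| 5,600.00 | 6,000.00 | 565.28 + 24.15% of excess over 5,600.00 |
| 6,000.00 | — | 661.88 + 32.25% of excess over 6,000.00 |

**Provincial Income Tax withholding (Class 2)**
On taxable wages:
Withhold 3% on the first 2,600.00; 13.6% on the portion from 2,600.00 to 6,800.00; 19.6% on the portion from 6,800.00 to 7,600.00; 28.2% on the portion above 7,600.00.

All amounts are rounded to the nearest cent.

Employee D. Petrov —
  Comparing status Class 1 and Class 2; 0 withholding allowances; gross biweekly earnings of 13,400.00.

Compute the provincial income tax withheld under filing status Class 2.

Provincial Income Tax (Class 2): taxable = 13,400.00
  806.00 + 28.2% × (13,400.00 − 7,600.00) = 806.00 + 28.2% × 5,800.00 = 2,441.60

2,441.60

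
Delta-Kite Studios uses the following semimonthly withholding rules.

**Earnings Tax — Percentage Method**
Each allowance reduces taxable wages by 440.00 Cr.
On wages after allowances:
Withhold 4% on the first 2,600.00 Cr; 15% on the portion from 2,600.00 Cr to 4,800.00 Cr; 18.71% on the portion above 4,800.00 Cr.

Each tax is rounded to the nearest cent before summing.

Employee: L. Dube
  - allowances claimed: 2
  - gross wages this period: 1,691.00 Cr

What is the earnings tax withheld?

32.44 Cr

Earnings Tax: taxable = 1,691.00 Cr − 2×440.00 Cr = 811.00 Cr
  4% × 811.00 Cr = 32.44 Cr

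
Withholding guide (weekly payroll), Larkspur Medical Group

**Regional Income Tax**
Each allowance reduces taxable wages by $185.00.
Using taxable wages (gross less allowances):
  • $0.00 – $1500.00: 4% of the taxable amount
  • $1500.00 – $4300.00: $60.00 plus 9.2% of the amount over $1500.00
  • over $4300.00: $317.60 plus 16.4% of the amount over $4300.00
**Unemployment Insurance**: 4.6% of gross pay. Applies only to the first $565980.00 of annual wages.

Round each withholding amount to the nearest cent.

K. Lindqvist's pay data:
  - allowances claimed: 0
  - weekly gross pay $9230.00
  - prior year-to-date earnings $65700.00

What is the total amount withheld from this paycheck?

Regional Income Tax: taxable = $9230.00
  $317.60 + 16.4% × ($9230.00 − $4300.00) = $317.60 + 16.4% × $4930.00 = $1126.12
Unemployment Insurance: 4.6% × $9230.00 = $424.58
Total: $1126.12 + $424.58 = $1550.70

$1550.70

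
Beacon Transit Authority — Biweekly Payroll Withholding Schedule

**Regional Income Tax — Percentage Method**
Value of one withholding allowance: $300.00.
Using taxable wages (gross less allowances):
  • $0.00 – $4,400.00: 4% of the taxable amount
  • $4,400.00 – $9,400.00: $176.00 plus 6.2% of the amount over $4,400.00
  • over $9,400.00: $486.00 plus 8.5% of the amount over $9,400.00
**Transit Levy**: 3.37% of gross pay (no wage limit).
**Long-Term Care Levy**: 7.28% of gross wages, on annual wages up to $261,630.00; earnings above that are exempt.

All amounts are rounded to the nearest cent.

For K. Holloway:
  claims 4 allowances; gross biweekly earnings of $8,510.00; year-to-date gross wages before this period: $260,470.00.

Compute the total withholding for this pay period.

$727.66

Regional Income Tax: taxable = $8,510.00 − 4×$300.00 = $7,310.00
  $176.00 + 6.2% × ($7,310.00 − $4,400.00) = $176.00 + 6.2% × $2,910.00 = $356.42
Transit Levy: 3.37% × $8,510.00 = $286.79
Long-Term Care Levy: cap $261,630.00 − YTD $260,470.00 = $1,160.00 subject; 7.28% × $1,160.00 = $84.45
Total: $356.42 + $286.79 + $84.45 = $727.66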